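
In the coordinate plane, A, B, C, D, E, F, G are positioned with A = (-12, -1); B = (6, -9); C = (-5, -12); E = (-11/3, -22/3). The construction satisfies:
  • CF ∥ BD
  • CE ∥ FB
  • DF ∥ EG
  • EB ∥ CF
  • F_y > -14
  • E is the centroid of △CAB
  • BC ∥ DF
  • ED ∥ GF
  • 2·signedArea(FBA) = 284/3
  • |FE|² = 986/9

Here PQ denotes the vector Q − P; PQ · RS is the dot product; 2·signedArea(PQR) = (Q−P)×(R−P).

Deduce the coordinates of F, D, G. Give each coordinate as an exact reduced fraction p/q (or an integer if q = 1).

D = (47/3, -32/3)
F = (14/3, -41/3)
G = (-44/3, -31/3)

1. F_x = 14/3  [CE ∥ FB ∩ EB ∥ CF]
2. F_y = -41/3  [CE ∥ FB ∩ EB ∥ CF]
   → F = (14/3, -41/3)
3. D_x = 47/3  [BC ∥ DF ∩ CF ∥ BD]
4. D_y = -32/3  [BC ∥ DF ∩ CF ∥ BD]
   → D = (47/3, -32/3)
5. G_x = -44/3  [ED ∥ GF ∩ DF ∥ EG]
6. G_y = -31/3  [ED ∥ GF ∩ DF ∥ EG]
   → G = (-44/3, -31/3)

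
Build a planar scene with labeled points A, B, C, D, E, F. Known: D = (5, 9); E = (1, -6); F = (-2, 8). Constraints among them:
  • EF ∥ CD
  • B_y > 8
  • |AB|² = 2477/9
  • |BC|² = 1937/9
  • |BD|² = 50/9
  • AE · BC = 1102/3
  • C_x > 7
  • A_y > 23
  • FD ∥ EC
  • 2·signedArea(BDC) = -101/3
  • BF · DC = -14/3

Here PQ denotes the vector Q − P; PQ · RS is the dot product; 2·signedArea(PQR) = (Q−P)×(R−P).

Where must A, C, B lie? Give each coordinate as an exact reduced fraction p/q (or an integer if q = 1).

A = (9, 24)
B = (8/3, 26/3)
C = (8, -5)

1. C_x = 8  [EF ∥ CD ∩ FD ∥ EC]
2. C_y = -5  [EF ∥ CD ∩ FD ∥ EC]
   → C = (8, -5)
3. B_x = 8/3  [BF · DC = -14/3 ∩ 2·signedArea(BDC) = -101/3]
4. B_y = 26/3  [BF · DC = -14/3 ∩ 2·signedArea(BDC) = -101/3]
   → B = (8/3, 26/3)
5. A_x = 9  [line -16/3·x + 41/3·y + -280 = 0 ∩ |AB|² = 2477/9]
6. A_y = 24  [line -16/3·x + 41/3·y + -280 = 0 ∩ |AB|² = 2477/9]
   → A = (9, 24)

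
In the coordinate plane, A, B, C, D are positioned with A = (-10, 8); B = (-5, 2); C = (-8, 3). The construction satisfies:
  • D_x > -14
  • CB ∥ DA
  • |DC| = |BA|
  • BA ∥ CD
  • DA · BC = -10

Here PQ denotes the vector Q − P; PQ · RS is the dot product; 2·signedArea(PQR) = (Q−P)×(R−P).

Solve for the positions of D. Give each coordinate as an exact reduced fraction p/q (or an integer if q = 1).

D = (-13, 9)

1. D_x = -13  [CB ∥ DA ∩ BA ∥ CD]
2. D_y = 9  [CB ∥ DA ∩ BA ∥ CD]
   → D = (-13, 9)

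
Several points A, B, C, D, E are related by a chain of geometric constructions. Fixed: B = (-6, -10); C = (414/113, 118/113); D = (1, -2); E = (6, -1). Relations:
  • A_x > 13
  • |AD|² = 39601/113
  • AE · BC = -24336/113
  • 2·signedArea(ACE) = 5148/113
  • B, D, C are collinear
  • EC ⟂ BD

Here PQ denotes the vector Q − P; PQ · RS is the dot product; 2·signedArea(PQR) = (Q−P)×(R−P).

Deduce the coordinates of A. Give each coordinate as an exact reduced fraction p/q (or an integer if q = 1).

A = (1506/113, 1366/113)

1. A_x = 1506/113  [line 231/113·x + 264/113·y + -6270/113 = 0 ∩ |AD|² = 39601/113]
2. A_y = 1366/113  [line 231/113·x + 264/113·y + -6270/113 = 0 ∩ |AD|² = 39601/113]
   → A = (1506/113, 1366/113)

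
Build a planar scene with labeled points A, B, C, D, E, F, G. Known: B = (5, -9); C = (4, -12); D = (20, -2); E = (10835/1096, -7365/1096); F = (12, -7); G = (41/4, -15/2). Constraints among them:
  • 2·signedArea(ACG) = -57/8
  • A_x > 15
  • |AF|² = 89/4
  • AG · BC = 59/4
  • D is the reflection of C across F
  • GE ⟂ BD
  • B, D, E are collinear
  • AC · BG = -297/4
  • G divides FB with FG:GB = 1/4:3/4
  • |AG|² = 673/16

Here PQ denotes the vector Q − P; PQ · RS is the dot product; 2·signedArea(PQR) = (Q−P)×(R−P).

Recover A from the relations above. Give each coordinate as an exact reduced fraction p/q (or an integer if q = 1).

A = (16, -9/2)

1. A_x = 16  [AG · BC = 59/4 ∩ 2·signedArea(ACG) = -57/8]
2. A_y = -9/2  [AG · BC = 59/4 ∩ 2·signedArea(ACG) = -57/8]
   → A = (16, -9/2)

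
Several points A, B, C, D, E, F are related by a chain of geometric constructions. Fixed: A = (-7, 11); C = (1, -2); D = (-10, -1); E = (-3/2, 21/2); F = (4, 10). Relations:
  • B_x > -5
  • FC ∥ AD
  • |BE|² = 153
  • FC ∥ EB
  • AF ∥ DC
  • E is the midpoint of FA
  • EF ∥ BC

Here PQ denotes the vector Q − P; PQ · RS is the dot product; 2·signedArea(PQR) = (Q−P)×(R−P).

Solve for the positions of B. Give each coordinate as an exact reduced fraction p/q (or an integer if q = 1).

B = (-9/2, -3/2)

1. B_x = -9/2  [EF ∥ BC ∩ FC ∥ EB]
2. B_y = -3/2  [EF ∥ BC ∩ FC ∥ EB]
   → B = (-9/2, -3/2)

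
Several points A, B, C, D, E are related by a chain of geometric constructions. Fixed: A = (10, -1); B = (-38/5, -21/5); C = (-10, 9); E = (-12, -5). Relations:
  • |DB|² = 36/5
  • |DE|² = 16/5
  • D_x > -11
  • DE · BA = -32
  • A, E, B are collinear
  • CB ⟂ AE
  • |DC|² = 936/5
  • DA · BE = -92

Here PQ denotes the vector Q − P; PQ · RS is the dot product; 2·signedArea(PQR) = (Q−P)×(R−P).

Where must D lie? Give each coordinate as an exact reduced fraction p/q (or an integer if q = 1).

D = (-256/25, -117/25)

1. D_x = -256/25  [line -88/5·x + -16/5·y + -976/5 = 0 ∩ |DB|² = 36/5]
2. D_y = -117/25  [line -88/5·x + -16/5·y + -976/5 = 0 ∩ |DB|² = 36/5]
   → D = (-256/25, -117/25)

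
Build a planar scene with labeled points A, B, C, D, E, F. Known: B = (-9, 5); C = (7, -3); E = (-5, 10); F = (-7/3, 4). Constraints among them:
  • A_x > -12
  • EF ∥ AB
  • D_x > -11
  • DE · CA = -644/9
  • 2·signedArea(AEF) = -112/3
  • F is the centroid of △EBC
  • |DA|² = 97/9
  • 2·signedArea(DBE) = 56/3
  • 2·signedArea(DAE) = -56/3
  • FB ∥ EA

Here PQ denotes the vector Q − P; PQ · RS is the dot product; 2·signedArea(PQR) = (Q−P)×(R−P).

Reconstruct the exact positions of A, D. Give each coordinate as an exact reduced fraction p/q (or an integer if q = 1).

1. A_x = -35/3  [EF ∥ AB ∩ FB ∥ EA]
2. A_y = 11  [EF ∥ AB ∩ FB ∥ EA]
   → A = (-35/3, 11)
3. D_x = -31/3  [2·signedArea(DBE) = 56/3 ∩ DE · CA = -644/9]
4. D_y = 8  [2·signedArea(DBE) = 56/3 ∩ DE · CA = -644/9]
   → D = (-31/3, 8)

A = (-35/3, 11)
D = (-31/3, 8)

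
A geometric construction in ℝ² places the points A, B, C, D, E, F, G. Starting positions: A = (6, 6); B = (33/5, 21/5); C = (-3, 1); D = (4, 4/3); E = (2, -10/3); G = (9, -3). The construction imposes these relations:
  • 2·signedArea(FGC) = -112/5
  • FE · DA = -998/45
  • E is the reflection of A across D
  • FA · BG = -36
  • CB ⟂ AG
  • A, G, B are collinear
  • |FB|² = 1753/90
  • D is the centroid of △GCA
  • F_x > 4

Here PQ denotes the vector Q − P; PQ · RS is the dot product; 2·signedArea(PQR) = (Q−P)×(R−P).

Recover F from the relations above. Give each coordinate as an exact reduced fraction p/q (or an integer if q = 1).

1. F_x = 43/10  [2·signedArea(FGC) = -112/5 ∩ FA · BG = -36]
2. F_y = 13/30  [2·signedArea(FGC) = -112/5 ∩ FA · BG = -36]
   → F = (43/10, 13/30)

F = (43/10, 13/30)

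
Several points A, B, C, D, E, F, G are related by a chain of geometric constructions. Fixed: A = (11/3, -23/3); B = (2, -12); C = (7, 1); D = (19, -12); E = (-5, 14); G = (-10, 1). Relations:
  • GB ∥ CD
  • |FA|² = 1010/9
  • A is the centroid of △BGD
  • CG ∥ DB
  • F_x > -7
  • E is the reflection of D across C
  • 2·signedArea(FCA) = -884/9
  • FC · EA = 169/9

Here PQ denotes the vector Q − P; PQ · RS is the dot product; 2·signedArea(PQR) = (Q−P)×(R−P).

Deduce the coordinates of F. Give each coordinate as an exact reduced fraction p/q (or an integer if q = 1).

1. F_x = -6  [FC · EA = 169/9 ∩ 2·signedArea(FCA) = -884/9]
2. F_y = -10/3  [FC · EA = 169/9 ∩ 2·signedArea(FCA) = -884/9]
   → F = (-6, -10/3)

F = (-6, -10/3)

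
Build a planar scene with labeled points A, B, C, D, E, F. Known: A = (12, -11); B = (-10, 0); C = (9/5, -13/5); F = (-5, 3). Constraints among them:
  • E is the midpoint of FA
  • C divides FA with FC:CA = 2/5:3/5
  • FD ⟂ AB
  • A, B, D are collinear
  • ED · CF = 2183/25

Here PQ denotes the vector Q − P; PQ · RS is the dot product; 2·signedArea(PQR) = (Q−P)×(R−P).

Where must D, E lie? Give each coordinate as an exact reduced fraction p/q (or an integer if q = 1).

D = (-36/5, -7/5)
E = (7/2, -4)

1. D_x = -36/5  [A, B, D are collinear ∩ FD ⟂ AB]
2. D_y = -7/5  [A, B, D are collinear ∩ FD ⟂ AB]
   → D = (-36/5, -7/5)
3. E_x = 7/2  [E is the midpoint of FA]
4. E_y = -4  [E is the midpoint of FA]
   → E = (7/2, -4)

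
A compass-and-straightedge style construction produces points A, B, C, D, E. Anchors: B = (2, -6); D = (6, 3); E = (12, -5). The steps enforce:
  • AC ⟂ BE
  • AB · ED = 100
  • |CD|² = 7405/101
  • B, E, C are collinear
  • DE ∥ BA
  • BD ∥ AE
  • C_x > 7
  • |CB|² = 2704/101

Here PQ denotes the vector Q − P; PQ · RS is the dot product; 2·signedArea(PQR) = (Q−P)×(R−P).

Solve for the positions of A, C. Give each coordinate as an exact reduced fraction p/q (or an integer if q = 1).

A = (8, -14)
C = (722/101, -554/101)

1. A_x = 8  [BD ∥ AE ∩ DE ∥ BA]
2. A_y = -14  [BD ∥ AE ∩ DE ∥ BA]
   → A = (8, -14)
3. C_x = 722/101  [B, E, C are collinear ∩ AC ⟂ BE]
4. C_y = -554/101  [B, E, C are collinear ∩ AC ⟂ BE]
   → C = (722/101, -554/101)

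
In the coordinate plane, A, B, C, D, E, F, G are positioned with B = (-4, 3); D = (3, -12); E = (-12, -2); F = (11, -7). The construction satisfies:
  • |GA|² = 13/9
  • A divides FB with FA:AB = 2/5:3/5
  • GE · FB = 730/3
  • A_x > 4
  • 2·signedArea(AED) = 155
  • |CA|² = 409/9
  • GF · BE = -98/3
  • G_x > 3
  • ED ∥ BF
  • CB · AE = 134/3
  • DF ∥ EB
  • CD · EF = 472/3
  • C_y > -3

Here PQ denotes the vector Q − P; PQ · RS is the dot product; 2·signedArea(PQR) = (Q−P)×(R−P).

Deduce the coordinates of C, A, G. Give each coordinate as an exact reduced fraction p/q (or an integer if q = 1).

1. A_x = 5  [A divides FB with FA:AB = 2/5:3/5]
2. A_y = -3  [A divides FB with FA:AB = 2/5:3/5]
   → A = (5, -3)
3. G_x = 4  [GE · FB = 730/3 ∩ GF · BE = -98/3]
4. G_y = -7/3  [GE · FB = 730/3 ∩ GF · BE = -98/3]
   → G = (4, -7/3)
5. C_x = -5/3  [CD · EF = 472/3 ∩ CB · AE = 134/3]
6. C_y = -2  [CD · EF = 472/3 ∩ CB · AE = 134/3]
   → C = (-5/3, -2)

A = (5, -3)
C = (-5/3, -2)
G = (4, -7/3)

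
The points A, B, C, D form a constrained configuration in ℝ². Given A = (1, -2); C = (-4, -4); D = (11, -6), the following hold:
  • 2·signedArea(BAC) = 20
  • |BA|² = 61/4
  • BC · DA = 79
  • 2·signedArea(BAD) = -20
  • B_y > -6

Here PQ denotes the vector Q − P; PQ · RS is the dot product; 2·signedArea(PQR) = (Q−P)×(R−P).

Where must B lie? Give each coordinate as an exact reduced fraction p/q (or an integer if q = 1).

1. B_x = 7/2  [2·signedArea(BAD) = -20 ∩ BC · DA = 79]
2. B_y = -5  [2·signedArea(BAD) = -20 ∩ BC · DA = 79]
   → B = (7/2, -5)

B = (7/2, -5)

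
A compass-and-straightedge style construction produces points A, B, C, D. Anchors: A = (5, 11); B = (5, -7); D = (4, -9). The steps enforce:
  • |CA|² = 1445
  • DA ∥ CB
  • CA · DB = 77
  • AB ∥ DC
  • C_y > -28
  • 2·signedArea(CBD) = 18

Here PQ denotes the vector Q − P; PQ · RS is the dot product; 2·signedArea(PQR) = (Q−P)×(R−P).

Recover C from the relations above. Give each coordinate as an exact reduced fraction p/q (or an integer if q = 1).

C = (4, -27)

1. C_x = 4  [DA ∥ CB ∩ AB ∥ DC]
2. C_y = -27  [DA ∥ CB ∩ AB ∥ DC]
   → C = (4, -27)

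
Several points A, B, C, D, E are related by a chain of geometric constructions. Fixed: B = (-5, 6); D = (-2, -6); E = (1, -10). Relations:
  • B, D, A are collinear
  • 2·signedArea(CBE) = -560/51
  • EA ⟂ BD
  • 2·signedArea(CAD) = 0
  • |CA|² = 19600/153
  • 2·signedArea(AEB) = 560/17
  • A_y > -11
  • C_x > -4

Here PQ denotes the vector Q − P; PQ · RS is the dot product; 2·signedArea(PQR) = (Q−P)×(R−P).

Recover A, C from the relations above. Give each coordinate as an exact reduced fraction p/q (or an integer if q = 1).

1. A_x = -15/17  [B, D, A are collinear ∩ EA ⟂ BD]
2. A_y = -178/17  [B, D, A are collinear ∩ EA ⟂ BD]
   → A = (-15/17, -178/17)
3. C_x = -185/51  [2·signedArea(CAD) = 0 ∩ 2·signedArea(CBE) = -560/51]
4. C_y = 26/51  [2·signedArea(CAD) = 0 ∩ 2·signedArea(CBE) = -560/51]
   → C = (-185/51, 26/51)

A = (-15/17, -178/17)
C = (-185/51, 26/51)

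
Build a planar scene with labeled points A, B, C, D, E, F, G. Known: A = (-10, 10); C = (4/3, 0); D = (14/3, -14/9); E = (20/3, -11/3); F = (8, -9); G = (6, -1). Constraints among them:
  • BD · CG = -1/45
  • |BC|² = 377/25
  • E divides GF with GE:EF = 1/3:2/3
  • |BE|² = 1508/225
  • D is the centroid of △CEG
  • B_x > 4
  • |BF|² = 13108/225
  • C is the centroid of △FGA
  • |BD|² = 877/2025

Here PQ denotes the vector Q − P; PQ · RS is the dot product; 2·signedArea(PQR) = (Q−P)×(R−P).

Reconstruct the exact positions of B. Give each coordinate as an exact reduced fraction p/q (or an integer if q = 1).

B = (68/15, -11/5)

1. B_x = 68/15  [line -14/3·x + 1·y + 1051/45 = 0 ∩ |BF|² = 13108/225]
2. B_y = -11/5  [line -14/3·x + 1·y + 1051/45 = 0 ∩ |BF|² = 13108/225]
   → B = (68/15, -11/5)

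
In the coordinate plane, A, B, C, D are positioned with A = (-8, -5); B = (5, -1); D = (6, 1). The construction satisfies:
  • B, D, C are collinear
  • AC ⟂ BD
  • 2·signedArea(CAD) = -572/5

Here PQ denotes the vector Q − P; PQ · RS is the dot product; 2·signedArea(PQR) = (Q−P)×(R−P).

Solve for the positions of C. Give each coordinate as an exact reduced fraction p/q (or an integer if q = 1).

1. C_x = 4/5  [B, D, C are collinear ∩ AC ⟂ BD]
2. C_y = -47/5  [B, D, C are collinear ∩ AC ⟂ BD]
   → C = (4/5, -47/5)

C = (4/5, -47/5)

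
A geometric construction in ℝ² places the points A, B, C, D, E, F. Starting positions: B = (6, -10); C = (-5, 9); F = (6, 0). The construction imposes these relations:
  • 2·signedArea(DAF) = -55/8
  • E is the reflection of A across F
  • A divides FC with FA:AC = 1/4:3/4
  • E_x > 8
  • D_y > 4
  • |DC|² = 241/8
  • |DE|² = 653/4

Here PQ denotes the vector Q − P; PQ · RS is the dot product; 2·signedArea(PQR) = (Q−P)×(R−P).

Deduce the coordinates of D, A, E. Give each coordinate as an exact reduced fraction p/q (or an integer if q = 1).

1. A_x = 13/4  [A divides FC with FA:AC = 1/4:3/4]
2. A_y = 9/4  [A divides FC with FA:AC = 1/4:3/4]
   → A = (13/4, 9/4)
3. E_x = 35/4  [E is the reflection of A across F]
4. E_y = -9/4  [E is the reflection of A across F]
   → E = (35/4, -9/4)
5. D_x = -9/4  [line 9/4·x + 11/4·y + -53/8 = 0 ∩ |DE|² = 653/4]
6. D_y = 17/4  [line 9/4·x + 11/4·y + -53/8 = 0 ∩ |DE|² = 653/4]
   → D = (-9/4, 17/4)

A = (13/4, 9/4)
D = (-9/4, 17/4)
E = (35/4, -9/4)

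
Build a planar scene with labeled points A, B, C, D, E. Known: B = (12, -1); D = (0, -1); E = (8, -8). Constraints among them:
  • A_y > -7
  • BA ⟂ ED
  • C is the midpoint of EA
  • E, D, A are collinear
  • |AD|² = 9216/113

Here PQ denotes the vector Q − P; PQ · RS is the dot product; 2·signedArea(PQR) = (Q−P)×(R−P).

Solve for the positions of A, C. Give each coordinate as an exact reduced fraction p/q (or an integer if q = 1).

1. A_x = 768/113  [E, D, A are collinear ∩ BA ⟂ ED]
2. A_y = -785/113  [E, D, A are collinear ∩ BA ⟂ ED]
   → A = (768/113, -785/113)
3. C_x = 836/113  [C is the midpoint of EA]
4. C_y = -1689/226  [C is the midpoint of EA]
   → C = (836/113, -1689/226)

A = (768/113, -785/113)
C = (836/113, -1689/226)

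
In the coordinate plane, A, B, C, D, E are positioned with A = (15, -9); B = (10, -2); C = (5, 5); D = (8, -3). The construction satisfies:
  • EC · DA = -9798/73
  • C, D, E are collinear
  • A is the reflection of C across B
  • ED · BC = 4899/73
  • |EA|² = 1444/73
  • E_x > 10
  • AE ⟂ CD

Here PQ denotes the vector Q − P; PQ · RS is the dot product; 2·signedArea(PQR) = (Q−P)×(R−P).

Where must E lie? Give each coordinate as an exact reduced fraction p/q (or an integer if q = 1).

E = (791/73, -771/73)

1. E_x = 791/73  [C, D, E are collinear ∩ AE ⟂ CD]
2. E_y = -771/73  [C, D, E are collinear ∩ AE ⟂ CD]
   → E = (791/73, -771/73)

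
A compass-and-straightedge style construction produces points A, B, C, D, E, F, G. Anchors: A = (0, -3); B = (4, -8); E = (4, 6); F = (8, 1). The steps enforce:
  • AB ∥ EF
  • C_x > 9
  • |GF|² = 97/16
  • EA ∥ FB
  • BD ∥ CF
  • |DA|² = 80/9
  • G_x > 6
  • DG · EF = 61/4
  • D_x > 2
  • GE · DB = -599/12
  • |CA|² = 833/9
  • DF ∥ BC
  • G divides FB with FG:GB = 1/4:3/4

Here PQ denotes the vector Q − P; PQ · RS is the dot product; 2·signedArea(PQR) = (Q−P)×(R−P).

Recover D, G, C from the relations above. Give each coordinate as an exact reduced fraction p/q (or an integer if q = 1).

C = (28/3, -16/3)
D = (8/3, -5/3)
G = (7, -5/4)

1. G_x = 7  [G divides FB with FG:GB = 1/4:3/4]
2. G_y = -5/4  [G divides FB with FG:GB = 1/4:3/4]
   → G = (7, -5/4)
3. D_x = 8/3  [DG · EF = 61/4 ∩ GE · DB = -599/12]
4. D_y = -5/3  [DG · EF = 61/4 ∩ GE · DB = -599/12]
   → D = (8/3, -5/3)
5. C_x = 28/3  [BD ∥ CF ∩ DF ∥ BC]
6. C_y = -16/3  [BD ∥ CF ∩ DF ∥ BC]
   → C = (28/3, -16/3)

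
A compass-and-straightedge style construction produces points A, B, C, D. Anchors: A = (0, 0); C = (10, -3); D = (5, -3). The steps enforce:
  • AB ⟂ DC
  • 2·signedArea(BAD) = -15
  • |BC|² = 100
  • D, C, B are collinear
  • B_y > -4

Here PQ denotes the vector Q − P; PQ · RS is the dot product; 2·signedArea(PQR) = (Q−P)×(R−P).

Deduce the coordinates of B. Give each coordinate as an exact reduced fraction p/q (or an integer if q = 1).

1. B_x = 0  [D, C, B are collinear ∩ AB ⟂ DC]
2. B_y = -3  [D, C, B are collinear ∩ AB ⟂ DC]
   → B = (0, -3)

B = (0, -3)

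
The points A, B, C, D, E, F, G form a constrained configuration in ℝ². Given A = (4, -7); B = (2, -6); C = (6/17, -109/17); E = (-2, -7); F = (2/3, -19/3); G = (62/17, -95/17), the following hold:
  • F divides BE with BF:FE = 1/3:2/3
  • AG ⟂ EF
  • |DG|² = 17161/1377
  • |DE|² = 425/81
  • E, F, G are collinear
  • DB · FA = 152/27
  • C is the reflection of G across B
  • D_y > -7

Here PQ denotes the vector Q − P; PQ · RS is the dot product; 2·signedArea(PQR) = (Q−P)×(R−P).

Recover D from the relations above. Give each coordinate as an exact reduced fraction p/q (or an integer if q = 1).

D = (2/9, -58/9)

1. D_x = 2/9  [line -10/3·x + 2/3·y + 136/27 = 0 ∩ |DE|² = 425/81]
2. D_y = -58/9  [line -10/3·x + 2/3·y + 136/27 = 0 ∩ |DE|² = 425/81]
   → D = (2/9, -58/9)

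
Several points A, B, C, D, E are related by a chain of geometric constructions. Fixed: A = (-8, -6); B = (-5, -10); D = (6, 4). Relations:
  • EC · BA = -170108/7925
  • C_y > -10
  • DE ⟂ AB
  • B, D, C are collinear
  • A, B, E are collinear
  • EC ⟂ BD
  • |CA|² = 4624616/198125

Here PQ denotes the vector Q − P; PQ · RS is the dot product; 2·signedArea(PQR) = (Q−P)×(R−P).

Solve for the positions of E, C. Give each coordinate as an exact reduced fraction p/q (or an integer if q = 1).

1. E_x = -194/25  [A, B, E are collinear ∩ DE ⟂ AB]
2. E_y = -158/25  [A, B, E are collinear ∩ DE ⟂ AB]
   → E = (-194/25, -158/25)
3. C_x = -33806/7925  [B, D, C are collinear ∩ EC ⟂ BD]
4. C_y = -71844/7925  [B, D, C are collinear ∩ EC ⟂ BD]
   → C = (-33806/7925, -71844/7925)

C = (-33806/7925, -71844/7925)
E = (-194/25, -158/25)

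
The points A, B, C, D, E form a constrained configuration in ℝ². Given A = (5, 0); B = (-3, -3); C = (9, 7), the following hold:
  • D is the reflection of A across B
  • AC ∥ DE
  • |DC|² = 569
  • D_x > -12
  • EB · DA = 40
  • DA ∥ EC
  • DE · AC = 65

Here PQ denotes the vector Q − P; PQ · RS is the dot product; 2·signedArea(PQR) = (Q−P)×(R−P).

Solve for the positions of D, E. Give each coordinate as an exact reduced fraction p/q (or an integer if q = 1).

D = (-11, -6)
E = (-7, 1)

1. D_x = -11  [D is the reflection of A across B]
2. D_y = -6  [D is the reflection of A across B]
   → D = (-11, -6)
3. E_x = -7  [DA ∥ EC ∩ AC ∥ DE]
4. E_y = 1  [DA ∥ EC ∩ AC ∥ DE]
   → E = (-7, 1)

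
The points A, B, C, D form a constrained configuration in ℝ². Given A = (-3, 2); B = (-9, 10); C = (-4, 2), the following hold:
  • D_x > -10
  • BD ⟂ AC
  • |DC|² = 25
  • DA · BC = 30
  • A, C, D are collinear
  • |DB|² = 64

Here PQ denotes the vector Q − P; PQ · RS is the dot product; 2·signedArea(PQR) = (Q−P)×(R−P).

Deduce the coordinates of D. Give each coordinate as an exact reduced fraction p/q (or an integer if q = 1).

1. D_x = -9  [A, C, D are collinear ∩ BD ⟂ AC]
2. D_y = 2  [A, C, D are collinear ∩ BD ⟂ AC]
   → D = (-9, 2)

D = (-9, 2)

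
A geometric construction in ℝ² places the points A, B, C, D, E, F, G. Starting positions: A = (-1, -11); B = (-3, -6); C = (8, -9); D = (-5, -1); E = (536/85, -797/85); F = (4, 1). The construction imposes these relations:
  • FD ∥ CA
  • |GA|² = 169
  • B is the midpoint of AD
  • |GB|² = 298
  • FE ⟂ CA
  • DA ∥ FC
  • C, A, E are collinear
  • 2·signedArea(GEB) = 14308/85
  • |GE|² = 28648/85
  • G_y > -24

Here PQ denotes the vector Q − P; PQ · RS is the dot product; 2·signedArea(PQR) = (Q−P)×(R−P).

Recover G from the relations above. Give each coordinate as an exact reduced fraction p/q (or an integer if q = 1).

G = (-6, -23)

1. G_x = -6  [line -287/85·x + -791/85·y + -3983/17 = 0 ∩ |GE|² = 28648/85]
2. G_y = -23  [line -287/85·x + -791/85·y + -3983/17 = 0 ∩ |GE|² = 28648/85]
   → G = (-6, -23)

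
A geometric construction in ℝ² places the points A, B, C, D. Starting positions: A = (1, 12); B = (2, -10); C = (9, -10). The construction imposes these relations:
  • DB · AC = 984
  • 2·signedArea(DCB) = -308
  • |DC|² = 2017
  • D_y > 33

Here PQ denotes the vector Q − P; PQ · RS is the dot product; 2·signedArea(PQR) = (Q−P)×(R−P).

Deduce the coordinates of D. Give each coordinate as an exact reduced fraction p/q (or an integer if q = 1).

1. D_x = 0  [2·signedArea(DCB) = -308 ∩ DB · AC = 984]
2. D_y = 34  [2·signedArea(DCB) = -308 ∩ DB · AC = 984]
   → D = (0, 34)

D = (0, 34)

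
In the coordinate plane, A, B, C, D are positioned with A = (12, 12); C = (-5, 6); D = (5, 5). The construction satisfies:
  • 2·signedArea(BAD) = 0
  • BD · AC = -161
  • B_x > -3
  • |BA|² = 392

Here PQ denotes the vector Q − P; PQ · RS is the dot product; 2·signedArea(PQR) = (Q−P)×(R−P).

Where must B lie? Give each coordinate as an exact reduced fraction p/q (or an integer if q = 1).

B = (-2, -2)

1. B_x = -2  [2·signedArea(BAD) = 0 ∩ BD · AC = -161]
2. B_y = -2  [2·signedArea(BAD) = 0 ∩ BD · AC = -161]
   → B = (-2, -2)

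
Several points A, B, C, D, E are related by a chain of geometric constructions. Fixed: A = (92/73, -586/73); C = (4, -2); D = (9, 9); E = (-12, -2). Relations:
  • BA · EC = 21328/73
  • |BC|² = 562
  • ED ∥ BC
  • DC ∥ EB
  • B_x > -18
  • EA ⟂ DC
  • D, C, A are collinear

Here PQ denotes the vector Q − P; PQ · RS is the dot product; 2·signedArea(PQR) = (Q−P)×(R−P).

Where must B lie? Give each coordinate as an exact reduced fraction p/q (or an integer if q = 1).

B = (-17, -13)

1. B_x = -17  [ED ∥ BC ∩ DC ∥ EB]
2. B_y = -13  [ED ∥ BC ∩ DC ∥ EB]
   → B = (-17, -13)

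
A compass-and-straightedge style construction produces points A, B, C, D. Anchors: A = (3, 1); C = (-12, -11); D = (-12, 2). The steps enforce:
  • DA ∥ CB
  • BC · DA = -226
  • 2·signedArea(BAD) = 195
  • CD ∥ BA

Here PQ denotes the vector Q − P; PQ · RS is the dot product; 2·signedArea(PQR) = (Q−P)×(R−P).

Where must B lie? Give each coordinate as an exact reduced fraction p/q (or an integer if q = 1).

1. B_x = 3  [CD ∥ BA ∩ DA ∥ CB]
2. B_y = -12  [CD ∥ BA ∩ DA ∥ CB]
   → B = (3, -12)

B = (3, -12)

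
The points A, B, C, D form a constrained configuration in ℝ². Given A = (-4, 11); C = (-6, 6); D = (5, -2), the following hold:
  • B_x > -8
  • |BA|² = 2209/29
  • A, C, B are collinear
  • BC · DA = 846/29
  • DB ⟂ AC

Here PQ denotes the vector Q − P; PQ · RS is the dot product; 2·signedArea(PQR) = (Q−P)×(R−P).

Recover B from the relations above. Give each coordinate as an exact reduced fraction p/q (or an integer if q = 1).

1. B_x = -210/29  [A, C, B are collinear ∩ DB ⟂ AC]
2. B_y = 84/29  [A, C, B are collinear ∩ DB ⟂ AC]
   → B = (-210/29, 84/29)

B = (-210/29, 84/29)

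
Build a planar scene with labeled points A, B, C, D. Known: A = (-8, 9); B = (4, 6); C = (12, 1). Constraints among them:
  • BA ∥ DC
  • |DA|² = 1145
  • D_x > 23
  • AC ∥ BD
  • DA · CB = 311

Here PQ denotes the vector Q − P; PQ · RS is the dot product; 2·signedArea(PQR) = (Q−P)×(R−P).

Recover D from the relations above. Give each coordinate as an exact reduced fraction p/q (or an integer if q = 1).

1. D_x = 24  [BA ∥ DC ∩ AC ∥ BD]
2. D_y = -2  [BA ∥ DC ∩ AC ∥ BD]
   → D = (24, -2)

D = (24, -2)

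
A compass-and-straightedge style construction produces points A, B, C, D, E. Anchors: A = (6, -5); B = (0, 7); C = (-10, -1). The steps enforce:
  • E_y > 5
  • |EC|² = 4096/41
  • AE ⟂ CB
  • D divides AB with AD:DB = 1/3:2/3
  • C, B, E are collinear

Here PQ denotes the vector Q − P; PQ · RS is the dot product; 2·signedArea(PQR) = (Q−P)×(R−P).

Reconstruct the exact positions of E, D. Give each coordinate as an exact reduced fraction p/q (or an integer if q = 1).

D = (4, -1)
E = (-90/41, 215/41)

1. E_x = -90/41  [C, B, E are collinear ∩ AE ⟂ CB]
2. E_y = 215/41  [C, B, E are collinear ∩ AE ⟂ CB]
   → E = (-90/41, 215/41)
3. D_x = 4  [D divides AB with AD:DB = 1/3:2/3]
4. D_y = -1  [D divides AB with AD:DB = 1/3:2/3]
   → D = (4, -1)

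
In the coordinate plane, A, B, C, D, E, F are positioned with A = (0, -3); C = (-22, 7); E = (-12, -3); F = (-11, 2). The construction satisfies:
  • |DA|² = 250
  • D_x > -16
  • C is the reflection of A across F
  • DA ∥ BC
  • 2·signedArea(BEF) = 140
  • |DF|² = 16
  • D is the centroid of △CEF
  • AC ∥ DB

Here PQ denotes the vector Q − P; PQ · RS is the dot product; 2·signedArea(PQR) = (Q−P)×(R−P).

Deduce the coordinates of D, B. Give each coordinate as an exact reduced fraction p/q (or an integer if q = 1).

B = (-37, 12)
D = (-15, 2)

1. D_x = -15  [D is the centroid of △CEF]
2. D_y = 2  [D is the centroid of △CEF]
   → D = (-15, 2)
3. B_x = -37  [DA ∥ BC ∩ AC ∥ DB]
4. B_y = 12  [DA ∥ BC ∩ AC ∥ DB]
   → B = (-37, 12)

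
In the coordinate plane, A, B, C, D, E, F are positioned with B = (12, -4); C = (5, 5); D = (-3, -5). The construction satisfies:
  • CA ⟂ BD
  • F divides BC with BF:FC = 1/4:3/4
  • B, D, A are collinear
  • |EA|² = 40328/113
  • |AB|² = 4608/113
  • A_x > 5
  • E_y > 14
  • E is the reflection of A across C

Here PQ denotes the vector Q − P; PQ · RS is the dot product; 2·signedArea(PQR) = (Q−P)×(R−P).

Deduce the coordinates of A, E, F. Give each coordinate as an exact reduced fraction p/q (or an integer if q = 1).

1. A_x = 636/113  [B, D, A are collinear ∩ CA ⟂ BD]
2. A_y = -500/113  [B, D, A are collinear ∩ CA ⟂ BD]
   → A = (636/113, -500/113)
3. E_x = 494/113  [E is the reflection of A across C]
4. E_y = 1630/113  [E is the reflection of A across C]
   → E = (494/113, 1630/113)
5. F_x = 41/4  [F divides BC with BF:FC = 1/4:3/4]
6. F_y = -7/4  [F divides BC with BF:FC = 1/4:3/4]
   → F = (41/4, -7/4)

A = (636/113, -500/113)
E = (494/113, 1630/113)
F = (41/4, -7/4)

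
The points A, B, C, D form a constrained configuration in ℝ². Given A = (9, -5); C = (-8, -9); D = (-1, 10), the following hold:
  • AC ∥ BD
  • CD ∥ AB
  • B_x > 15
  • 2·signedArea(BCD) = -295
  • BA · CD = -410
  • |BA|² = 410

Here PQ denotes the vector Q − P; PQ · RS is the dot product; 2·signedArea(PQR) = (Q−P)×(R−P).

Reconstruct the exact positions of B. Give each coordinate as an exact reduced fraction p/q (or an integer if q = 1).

B = (16, 14)

1. B_x = 16  [AC ∥ BD ∩ CD ∥ AB]
2. B_y = 14  [AC ∥ BD ∩ CD ∥ AB]
   → B = (16, 14)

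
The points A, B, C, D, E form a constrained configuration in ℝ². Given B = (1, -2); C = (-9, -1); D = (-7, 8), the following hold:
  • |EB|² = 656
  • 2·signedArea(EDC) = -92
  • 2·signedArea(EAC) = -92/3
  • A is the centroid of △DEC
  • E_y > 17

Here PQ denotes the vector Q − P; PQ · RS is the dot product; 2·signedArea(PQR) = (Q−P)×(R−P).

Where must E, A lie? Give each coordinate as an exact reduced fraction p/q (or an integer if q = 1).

A = (-31/3, 25/3)
E = (-15, 18)

1. E_x = -15  [line 9·x + -2·y + 171 = 0 ∩ |EB|² = 656]
2. E_y = 18  [line 9·x + -2·y + 171 = 0 ∩ |EB|² = 656]
   → E = (-15, 18)
3. A_x = -31/3  [2·signedArea(EAC) = -92/3 ∩ A is the centroid of △DEC]
4. A_y = 25/3  [2·signedArea(EAC) = -92/3 ∩ A is the centroid of △DEC]
   → A = (-31/3, 25/3)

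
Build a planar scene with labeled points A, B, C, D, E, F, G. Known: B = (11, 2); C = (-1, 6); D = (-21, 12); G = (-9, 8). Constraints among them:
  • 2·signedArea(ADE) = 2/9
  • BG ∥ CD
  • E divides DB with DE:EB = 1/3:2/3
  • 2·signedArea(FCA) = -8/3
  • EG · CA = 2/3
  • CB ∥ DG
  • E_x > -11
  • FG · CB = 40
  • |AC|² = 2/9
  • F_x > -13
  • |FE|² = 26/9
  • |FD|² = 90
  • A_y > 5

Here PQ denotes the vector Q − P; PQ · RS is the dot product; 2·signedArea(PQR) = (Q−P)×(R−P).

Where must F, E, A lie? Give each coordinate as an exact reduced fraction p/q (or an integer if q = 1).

1. F_x = -12  [line -12·x + 4·y + -180 = 0 ∩ |FD|² = 90]
2. F_y = 9  [line -12·x + 4·y + -180 = 0 ∩ |FD|² = 90]
   → F = (-12, 9)
3. E_x = -31/3  [E divides DB with DE:EB = 1/3:2/3]
4. E_y = 26/3  [E divides DB with DE:EB = 1/3:2/3]
   → E = (-31/3, 26/3)
5. A_x = -2/3  [2·signedArea(FCA) = -8/3 ∩ 2·signedArea(ADE) = 2/9]
6. A_y = 17/3  [2·signedArea(FCA) = -8/3 ∩ 2·signedArea(ADE) = 2/9]
   → A = (-2/3, 17/3)

A = (-2/3, 17/3)
E = (-31/3, 26/3)
F = (-12, 9)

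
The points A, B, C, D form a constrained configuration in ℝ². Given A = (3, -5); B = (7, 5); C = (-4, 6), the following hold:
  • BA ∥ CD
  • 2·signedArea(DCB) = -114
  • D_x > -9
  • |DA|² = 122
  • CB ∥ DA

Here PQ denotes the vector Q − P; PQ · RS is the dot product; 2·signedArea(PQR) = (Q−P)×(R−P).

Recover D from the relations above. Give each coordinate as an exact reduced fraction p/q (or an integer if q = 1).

D = (-8, -4)

1. D_x = -8  [CB ∥ DA ∩ BA ∥ CD]
2. D_y = -4  [CB ∥ DA ∩ BA ∥ CD]
   → D = (-8, -4)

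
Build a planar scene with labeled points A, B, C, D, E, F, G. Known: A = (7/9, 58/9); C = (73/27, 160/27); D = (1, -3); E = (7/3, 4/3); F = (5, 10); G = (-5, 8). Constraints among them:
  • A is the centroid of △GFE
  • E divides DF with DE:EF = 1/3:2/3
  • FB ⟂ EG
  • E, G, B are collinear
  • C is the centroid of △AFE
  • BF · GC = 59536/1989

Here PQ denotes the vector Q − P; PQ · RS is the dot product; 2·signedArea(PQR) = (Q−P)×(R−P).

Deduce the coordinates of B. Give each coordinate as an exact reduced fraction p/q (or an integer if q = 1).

1. B_x = -115/221  [E, G, B are collinear ∩ FB ⟂ EG]
2. B_y = 868/221  [E, G, B are collinear ∩ FB ⟂ EG]
   → B = (-115/221, 868/221)

B = (-115/221, 868/221)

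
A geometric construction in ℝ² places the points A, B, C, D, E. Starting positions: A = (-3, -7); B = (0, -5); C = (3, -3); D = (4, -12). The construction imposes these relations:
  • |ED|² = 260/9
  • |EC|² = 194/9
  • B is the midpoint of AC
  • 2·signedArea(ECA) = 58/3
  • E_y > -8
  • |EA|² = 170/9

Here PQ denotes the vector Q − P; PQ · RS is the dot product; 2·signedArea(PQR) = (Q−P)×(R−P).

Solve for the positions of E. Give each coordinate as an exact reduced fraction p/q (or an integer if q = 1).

E = (4/3, -22/3)

1. E_x = 4/3  [line 4·x + -6·y + -148/3 = 0 ∩ |EA|² = 170/9]
2. E_y = -22/3  [line 4·x + -6·y + -148/3 = 0 ∩ |EA|² = 170/9]
   → E = (4/3, -22/3)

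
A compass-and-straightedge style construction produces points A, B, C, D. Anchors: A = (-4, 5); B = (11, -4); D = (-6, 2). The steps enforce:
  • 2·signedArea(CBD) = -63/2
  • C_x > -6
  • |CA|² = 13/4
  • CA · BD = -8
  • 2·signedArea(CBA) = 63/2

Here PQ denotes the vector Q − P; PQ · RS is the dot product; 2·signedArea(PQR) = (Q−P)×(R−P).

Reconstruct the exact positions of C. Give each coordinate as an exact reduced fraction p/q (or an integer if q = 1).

C = (-5, 7/2)

1. C_x = -5  [2·signedArea(CBD) = -63/2 ∩ 2·signedArea(CBA) = 63/2]
2. C_y = 7/2  [2·signedArea(CBD) = -63/2 ∩ 2·signedArea(CBA) = 63/2]
   → C = (-5, 7/2)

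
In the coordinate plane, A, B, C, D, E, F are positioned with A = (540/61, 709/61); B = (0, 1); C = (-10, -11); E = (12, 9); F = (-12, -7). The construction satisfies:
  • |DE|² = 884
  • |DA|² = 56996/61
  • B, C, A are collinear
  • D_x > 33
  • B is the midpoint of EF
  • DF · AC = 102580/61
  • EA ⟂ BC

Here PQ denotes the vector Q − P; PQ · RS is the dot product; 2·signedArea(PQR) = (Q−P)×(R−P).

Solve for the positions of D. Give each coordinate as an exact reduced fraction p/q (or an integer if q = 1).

1. D_x = 34  [line 1150/61·x + 1380/61·y + -79120/61 = 0 ∩ |DE|² = 884]
2. D_y = 29  [line 1150/61·x + 1380/61·y + -79120/61 = 0 ∩ |DE|² = 884]
   → D = (34, 29)

D = (34, 29)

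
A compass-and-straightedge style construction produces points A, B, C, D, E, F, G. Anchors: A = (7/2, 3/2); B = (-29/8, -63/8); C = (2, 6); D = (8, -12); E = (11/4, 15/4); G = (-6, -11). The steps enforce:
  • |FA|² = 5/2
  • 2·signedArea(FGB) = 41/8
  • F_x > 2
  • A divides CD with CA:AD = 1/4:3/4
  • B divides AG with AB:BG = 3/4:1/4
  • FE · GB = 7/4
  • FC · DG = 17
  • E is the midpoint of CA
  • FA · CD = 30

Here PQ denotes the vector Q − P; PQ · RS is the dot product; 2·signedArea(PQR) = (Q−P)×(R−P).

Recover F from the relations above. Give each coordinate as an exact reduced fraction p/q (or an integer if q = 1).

F = (3, 3)

1. F_x = 3  [FE · GB = 7/4 ∩ FC · DG = 17]
2. F_y = 3  [FE · GB = 7/4 ∩ FC · DG = 17]
   → F = (3, 3)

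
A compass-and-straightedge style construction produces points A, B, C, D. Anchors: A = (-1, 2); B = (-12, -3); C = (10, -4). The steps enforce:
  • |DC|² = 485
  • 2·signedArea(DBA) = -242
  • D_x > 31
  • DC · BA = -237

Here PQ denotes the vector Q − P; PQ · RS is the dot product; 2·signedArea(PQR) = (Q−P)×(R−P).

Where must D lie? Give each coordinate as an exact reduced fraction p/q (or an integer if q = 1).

D = (32, -5)

1. D_x = 32  [DC · BA = -237 ∩ 2·signedArea(DBA) = -242]
2. D_y = -5  [DC · BA = -237 ∩ 2·signedArea(DBA) = -242]
   → D = (32, -5)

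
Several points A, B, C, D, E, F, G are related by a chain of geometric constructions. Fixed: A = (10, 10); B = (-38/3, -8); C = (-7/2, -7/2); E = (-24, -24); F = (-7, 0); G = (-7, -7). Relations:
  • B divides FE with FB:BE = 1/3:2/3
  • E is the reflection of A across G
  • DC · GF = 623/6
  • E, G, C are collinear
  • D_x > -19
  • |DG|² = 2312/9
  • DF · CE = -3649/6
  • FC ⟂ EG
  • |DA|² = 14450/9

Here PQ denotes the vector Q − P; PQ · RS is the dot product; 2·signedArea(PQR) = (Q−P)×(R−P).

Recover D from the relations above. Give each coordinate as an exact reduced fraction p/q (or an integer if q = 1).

1. D_x = -55/3  [DF · CE = -3649/6 ∩ DC · GF = 623/6]
2. D_y = -55/3  [DF · CE = -3649/6 ∩ DC · GF = 623/6]
   → D = (-55/3, -55/3)

D = (-55/3, -55/3)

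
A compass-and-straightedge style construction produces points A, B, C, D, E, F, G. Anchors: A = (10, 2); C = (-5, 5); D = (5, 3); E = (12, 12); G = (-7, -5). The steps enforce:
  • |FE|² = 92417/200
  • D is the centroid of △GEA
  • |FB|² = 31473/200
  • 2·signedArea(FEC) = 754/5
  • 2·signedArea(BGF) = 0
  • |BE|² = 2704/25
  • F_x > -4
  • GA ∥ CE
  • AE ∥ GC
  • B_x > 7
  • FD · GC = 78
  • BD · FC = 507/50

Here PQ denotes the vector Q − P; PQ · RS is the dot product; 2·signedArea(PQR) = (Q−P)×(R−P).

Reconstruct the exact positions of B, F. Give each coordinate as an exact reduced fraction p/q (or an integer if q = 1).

B = (8, 12/5)
F = (-13/4, -63/20)

1. F_x = -13/4  [2·signedArea(FEC) = 754/5 ∩ FD · GC = 78]
2. F_y = -63/20  [2·signedArea(FEC) = 754/5 ∩ FD · GC = 78]
   → F = (-13/4, -63/20)
3. B_x = 8  [2·signedArea(BGF) = 0 ∩ BD · FC = 507/50]
4. B_y = 12/5  [2·signedArea(BGF) = 0 ∩ BD · FC = 507/50]
   → B = (8, 12/5)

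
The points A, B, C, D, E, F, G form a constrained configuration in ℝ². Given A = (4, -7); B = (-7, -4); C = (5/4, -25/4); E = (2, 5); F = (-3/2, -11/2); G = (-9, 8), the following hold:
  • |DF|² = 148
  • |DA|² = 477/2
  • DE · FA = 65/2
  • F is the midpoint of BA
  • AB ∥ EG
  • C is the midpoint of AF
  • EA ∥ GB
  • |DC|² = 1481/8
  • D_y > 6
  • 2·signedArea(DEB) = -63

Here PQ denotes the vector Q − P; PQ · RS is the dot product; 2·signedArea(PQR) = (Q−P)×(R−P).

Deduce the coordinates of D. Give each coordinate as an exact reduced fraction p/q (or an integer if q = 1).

D = (-7/2, 13/2)

1. D_x = -7/2  [2·signedArea(DEB) = -63 ∩ DE · FA = 65/2]
2. D_y = 13/2  [2·signedArea(DEB) = -63 ∩ DE · FA = 65/2]
   → D = (-7/2, 13/2)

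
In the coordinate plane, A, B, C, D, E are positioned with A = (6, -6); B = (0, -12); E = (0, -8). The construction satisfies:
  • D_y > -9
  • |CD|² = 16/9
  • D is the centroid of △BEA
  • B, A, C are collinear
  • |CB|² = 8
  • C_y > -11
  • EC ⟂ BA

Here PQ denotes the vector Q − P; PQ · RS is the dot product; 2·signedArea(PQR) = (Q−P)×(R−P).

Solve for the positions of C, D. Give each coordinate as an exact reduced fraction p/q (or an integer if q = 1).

C = (2, -10)
D = (2, -26/3)

1. C_x = 2  [B, A, C are collinear ∩ EC ⟂ BA]
2. C_y = -10  [B, A, C are collinear ∩ EC ⟂ BA]
   → C = (2, -10)
3. D_x = 2  [D is the centroid of △BEA]
4. D_y = -26/3  [D is the centroid of △BEA]
   → D = (2, -26/3)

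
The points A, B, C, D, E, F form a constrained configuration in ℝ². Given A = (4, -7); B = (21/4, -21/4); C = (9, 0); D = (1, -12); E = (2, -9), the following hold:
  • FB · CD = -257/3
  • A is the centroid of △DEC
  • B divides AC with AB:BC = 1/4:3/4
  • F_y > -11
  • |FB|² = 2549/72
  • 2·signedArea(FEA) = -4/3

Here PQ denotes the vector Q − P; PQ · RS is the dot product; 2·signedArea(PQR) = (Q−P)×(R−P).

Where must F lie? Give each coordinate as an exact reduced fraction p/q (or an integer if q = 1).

F = (5/3, -10)

1. F_x = 5/3  [FB · CD = -257/3 ∩ 2·signedArea(FEA) = -4/3]
2. F_y = -10  [FB · CD = -257/3 ∩ 2·signedArea(FEA) = -4/3]
   → F = (5/3, -10)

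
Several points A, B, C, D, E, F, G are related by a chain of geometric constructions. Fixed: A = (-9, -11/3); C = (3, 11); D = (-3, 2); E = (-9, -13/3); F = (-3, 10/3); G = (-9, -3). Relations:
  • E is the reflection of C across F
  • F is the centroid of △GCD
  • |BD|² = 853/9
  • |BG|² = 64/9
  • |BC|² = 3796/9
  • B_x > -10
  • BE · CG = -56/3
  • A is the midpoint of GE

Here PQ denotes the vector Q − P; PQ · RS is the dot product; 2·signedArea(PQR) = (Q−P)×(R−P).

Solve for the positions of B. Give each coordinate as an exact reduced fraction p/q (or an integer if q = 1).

B = (-9, -17/3)

1. B_x = -9  [line 12·x + 14·y + 562/3 = 0 ∩ |BG|² = 64/9]
2. B_y = -17/3  [line 12·x + 14·y + 562/3 = 0 ∩ |BG|² = 64/9]
   → B = (-9, -17/3)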